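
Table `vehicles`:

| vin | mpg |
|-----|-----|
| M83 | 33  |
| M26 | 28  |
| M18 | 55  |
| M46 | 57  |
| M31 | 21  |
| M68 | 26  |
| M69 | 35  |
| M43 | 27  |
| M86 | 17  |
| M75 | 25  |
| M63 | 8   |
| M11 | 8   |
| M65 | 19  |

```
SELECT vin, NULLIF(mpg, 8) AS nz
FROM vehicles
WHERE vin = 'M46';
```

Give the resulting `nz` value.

57

vin = M46: mpg=57.
mpg=57 vs 8: differ → 57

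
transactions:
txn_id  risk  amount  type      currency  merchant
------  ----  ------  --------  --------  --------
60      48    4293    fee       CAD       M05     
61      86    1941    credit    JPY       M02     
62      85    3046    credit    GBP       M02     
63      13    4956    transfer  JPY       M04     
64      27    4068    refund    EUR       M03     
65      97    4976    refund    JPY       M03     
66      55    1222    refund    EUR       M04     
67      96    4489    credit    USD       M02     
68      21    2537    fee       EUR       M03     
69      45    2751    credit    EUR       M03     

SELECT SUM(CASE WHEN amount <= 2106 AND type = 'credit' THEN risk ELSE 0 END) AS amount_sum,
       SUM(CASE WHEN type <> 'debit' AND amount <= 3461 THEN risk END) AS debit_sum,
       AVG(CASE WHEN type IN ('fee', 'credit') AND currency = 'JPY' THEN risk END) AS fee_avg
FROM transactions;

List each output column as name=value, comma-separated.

[amount_sum: amount <= 2106 AND type = 'credit']
txn_id=60: ✗
txn_id=61: ✓ → 86
txn_id=62: ✗
txn_id=63: ✗
txn_id=64: ✗
txn_id=65: ✗
txn_id=66: ✗
txn_id=67: ✗
txn_id=68: ✗
txn_id=69: ✗
amount_sum = 86
—
[debit_sum: type <> 'debit' AND amount <= 3461]
txn_id=60: ✗
txn_id=61: ✓ → 86
txn_id=62: ✓ → 85
txn_id=63: ✗
txn_id=64: ✗
txn_id=65: ✗
txn_id=66: ✓ → 55
txn_id=67: ✗
txn_id=68: ✓ → 21
txn_id=69: ✓ → 45
debit_sum = 86 + 85 + 55 + 21 + 45 = 292
—
[fee_avg: type IN ('fee', 'credit') AND currency = 'JPY']
txn_id=60: ✗
txn_id=61: ✓ → 86
txn_id=62: ✗
txn_id=63: ✗
txn_id=64: ✗
txn_id=65: ✗
txn_id=66: ✗
txn_id=67: ✗
txn_id=68: ✗
txn_id=69: ✗
fee_avg = 86

amount_sum=86, debit_sum=292, fee_avg=86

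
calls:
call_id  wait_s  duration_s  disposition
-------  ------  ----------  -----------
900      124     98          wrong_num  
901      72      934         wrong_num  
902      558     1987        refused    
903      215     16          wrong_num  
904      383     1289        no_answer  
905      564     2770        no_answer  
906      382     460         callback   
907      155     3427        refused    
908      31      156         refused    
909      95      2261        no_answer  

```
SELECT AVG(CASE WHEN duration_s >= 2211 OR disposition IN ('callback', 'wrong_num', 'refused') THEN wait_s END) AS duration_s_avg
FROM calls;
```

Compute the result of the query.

244

call_id=900: ✓ → 124
call_id=901: ✓ → 72
call_id=902: ✓ → 558
call_id=903: ✓ → 215
call_id=904: ✗
call_id=905: ✓ → 564
call_id=906: ✓ → 382
call_id=907: ✓ → 155
call_id=908: ✓ → 31
call_id=909: ✓ → 95
duration_s_avg = (124 + 72 + 558 + 215 + 564 + 382 + 155 + 31 + 95) / 9 = 244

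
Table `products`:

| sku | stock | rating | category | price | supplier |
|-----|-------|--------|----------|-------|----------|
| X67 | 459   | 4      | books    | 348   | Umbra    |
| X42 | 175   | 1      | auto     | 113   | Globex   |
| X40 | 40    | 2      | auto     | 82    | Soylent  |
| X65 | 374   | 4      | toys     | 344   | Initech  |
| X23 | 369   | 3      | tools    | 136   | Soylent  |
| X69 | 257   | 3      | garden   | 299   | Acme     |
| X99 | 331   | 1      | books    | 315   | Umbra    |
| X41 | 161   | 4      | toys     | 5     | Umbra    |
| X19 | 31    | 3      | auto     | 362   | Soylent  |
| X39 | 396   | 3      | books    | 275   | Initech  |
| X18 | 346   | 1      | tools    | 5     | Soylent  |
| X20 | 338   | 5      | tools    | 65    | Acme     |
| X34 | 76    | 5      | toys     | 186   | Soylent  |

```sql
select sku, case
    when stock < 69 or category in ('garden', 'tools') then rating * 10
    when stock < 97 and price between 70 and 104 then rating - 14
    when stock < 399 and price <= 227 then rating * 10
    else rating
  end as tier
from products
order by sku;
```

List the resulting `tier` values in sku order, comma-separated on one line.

10, 30, 50, 30, 50, 3, 20, 40, 10, 4, 4, 30, 1

sku=X18: stock < 69 or category in ('garden', 'tools') → 10
sku=X19: stock < 69 or category in ('garden', 'tools') → 30
sku=X20: stock < 69 or category in ('garden', 'tools') → 50
sku=X23: stock < 69 or category in ('garden', 'tools') → 30
sku=X34: stock < 399 and price <= 227 → 50
sku=X39: ELSE → 3
sku=X40: stock < 69 or category in ('garden', 'tools') → 20
sku=X41: stock < 399 and price <= 227 → 40
sku=X42: stock < 399 and price <= 227 → 10
sku=X65: ELSE → 4
sku=X67: ELSE → 4
sku=X69: stock < 69 or category in ('garden', 'tools') → 30
sku=X99: ELSE → 1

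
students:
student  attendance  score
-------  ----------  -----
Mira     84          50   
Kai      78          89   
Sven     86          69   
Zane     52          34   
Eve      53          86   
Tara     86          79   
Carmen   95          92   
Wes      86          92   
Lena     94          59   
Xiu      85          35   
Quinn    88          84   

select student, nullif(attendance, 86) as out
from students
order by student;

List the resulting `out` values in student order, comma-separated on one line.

95, 53, 78, 94, 84, 88, NULL, NULL, NULL, 85, 52

student=Carmen: attendance=95 vs 86: differ → 95
student=Eve: attendance=53 vs 86: differ → 53
student=Kai: attendance=78 vs 86: differ → 78
student=Lena: attendance=94 vs 86: differ → 94
student=Mira: attendance=84 vs 86: differ → 84
student=Quinn: attendance=88 vs 86: differ → 88
student=Sven: attendance=86 vs 86: equal → NULL
student=Tara: attendance=86 vs 86: equal → NULL
student=Wes: attendance=86 vs 86: equal → NULL
student=Xiu: attendance=85 vs 86: differ → 85
student=Zane: attendance=52 vs 86: differ → 52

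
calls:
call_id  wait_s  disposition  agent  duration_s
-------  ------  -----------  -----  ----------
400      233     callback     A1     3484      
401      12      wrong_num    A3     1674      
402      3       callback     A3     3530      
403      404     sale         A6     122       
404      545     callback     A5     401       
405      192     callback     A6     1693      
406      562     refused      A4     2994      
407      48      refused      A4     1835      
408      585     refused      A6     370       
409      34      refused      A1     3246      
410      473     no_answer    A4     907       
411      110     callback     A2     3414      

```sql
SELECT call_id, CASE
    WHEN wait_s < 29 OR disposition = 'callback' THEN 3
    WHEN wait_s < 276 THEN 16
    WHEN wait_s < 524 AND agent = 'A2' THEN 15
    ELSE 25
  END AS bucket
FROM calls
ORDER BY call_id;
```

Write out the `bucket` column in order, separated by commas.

3, 3, 3, 25, 3, 3, 25, 16, 25, 16, 25, 3

call_id=400: wait_s < 29 OR disposition = 'callback' → 3
call_id=401: wait_s < 29 OR disposition = 'callback' → 3
call_id=402: wait_s < 29 OR disposition = 'callback' → 3
call_id=403: ELSE → 25
call_id=404: wait_s < 29 OR disposition = 'callback' → 3
call_id=405: wait_s < 29 OR disposition = 'callback' → 3
call_id=406: ELSE → 25
call_id=407: wait_s < 276 → 16
call_id=408: ELSE → 25
call_id=409: wait_s < 276 → 16
call_id=410: ELSE → 25
call_id=411: wait_s < 29 OR disposition = 'callback' → 3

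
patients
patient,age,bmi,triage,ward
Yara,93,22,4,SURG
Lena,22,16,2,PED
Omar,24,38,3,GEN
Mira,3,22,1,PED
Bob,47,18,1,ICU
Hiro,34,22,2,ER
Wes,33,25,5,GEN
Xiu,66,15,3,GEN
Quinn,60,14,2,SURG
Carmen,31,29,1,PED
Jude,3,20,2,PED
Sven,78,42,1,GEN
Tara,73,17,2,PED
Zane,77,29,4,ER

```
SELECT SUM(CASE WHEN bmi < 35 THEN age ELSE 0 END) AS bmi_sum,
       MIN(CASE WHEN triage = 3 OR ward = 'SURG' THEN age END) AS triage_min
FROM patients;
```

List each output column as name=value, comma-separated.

bmi_sum=542, triage_min=24

[bmi_sum: bmi < 35]
patient=Yara: ✓ → 93
patient=Lena: ✓ → 22
patient=Omar: ✗
patient=Mira: ✓ → 3
patient=Bob: ✓ → 47
patient=Hiro: ✓ → 34
patient=Wes: ✓ → 33
patient=Xiu: ✓ → 66
patient=Quinn: ✓ → 60
patient=Carmen: ✓ → 31
patient=Jude: ✓ → 3
patient=Sven: ✗
patient=Tara: ✓ → 73
patient=Zane: ✓ → 77
bmi_sum = 93 + 22 + 3 + 47 + 34 + 33 + 66 + 60 + 31 + 3 + 73 + 77 = 542
—
[triage_min: triage = 3 OR ward = 'SURG']
patient=Yara: ✓ → 93
patient=Lena: ✗
patient=Omar: ✓ → 24
patient=Mira: ✗
patient=Bob: ✗
patient=Hiro: ✗
patient=Wes: ✗
patient=Xiu: ✓ → 66
patient=Quinn: ✓ → 60
patient=Carmen: ✗
patient=Jude: ✗
patient=Sven: ✗
patient=Tara: ✗
patient=Zane: ✗
triage_min = MIN(93, 24, 66, 60) = 24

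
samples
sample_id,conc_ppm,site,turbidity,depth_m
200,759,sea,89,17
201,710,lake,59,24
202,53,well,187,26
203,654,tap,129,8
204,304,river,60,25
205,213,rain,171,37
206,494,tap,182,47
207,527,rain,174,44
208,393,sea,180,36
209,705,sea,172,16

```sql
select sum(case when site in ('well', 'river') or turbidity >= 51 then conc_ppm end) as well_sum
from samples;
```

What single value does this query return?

sample_id=200: ✓ → 759
sample_id=201: ✓ → 710
sample_id=202: ✓ → 53
sample_id=203: ✓ → 654
sample_id=204: ✓ → 304
sample_id=205: ✓ → 213
sample_id=206: ✓ → 494
sample_id=207: ✓ → 527
sample_id=208: ✓ → 393
sample_id=209: ✓ → 705
well_sum = 759 + 710 + 53 + 654 + 304 + 213 + 494 + 527 + 393 + 705 = 4812

4812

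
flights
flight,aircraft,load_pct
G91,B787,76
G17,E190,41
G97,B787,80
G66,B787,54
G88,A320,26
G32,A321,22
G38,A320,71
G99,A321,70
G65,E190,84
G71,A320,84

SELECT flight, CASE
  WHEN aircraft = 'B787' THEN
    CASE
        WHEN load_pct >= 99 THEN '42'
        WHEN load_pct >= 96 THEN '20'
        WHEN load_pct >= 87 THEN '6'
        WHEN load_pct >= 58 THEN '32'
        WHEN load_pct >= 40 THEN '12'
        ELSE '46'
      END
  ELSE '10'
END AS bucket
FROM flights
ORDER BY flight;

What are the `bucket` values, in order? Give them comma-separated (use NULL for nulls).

flight=G17: aircraft='E190' → outer ELSE → 10
flight=G32: aircraft='A321' → outer ELSE → 10
flight=G38: aircraft='A320' → outer ELSE → 10
flight=G65: aircraft='E190' → outer ELSE → 10
flight=G66: aircraft='B787' → inner[load_pct >= 40] → 12
flight=G71: aircraft='A320' → outer ELSE → 10
flight=G88: aircraft='A320' → outer ELSE → 10
flight=G91: aircraft='B787' → inner[load_pct >= 58] → 32
flight=G97: aircraft='B787' → inner[load_pct >= 58] → 32
flight=G99: aircraft='A321' → outer ELSE → 10

10, 10, 10, 10, 12, 10, 10, 32, 32, 10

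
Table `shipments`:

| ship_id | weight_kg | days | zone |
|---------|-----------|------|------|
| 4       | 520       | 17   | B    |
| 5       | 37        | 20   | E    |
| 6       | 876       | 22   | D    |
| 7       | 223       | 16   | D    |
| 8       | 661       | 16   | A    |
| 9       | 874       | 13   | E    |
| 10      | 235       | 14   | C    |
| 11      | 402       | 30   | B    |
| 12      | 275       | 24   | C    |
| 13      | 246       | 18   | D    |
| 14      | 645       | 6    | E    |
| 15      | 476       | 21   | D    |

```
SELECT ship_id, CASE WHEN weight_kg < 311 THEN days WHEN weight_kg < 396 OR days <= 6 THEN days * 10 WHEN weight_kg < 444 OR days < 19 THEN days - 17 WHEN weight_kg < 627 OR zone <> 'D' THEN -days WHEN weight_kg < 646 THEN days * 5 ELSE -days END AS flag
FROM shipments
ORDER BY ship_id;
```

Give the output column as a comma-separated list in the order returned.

0, 20, -22, 16, -1, -4, 14, 13, 24, 18, 60, -21

ship_id=4: weight_kg < 444 OR days < 19 → 0
ship_id=5: weight_kg < 311 → 20
ship_id=6: ELSE → -22
ship_id=7: weight_kg < 311 → 16
ship_id=8: weight_kg < 444 OR days < 19 → -1
ship_id=9: weight_kg < 444 OR days < 19 → -4
ship_id=10: weight_kg < 311 → 14
ship_id=11: weight_kg < 444 OR days < 19 → 13
ship_id=12: weight_kg < 311 → 24
ship_id=13: weight_kg < 311 → 18
ship_id=14: weight_kg < 396 OR days <= 6 → 60
ship_id=15: weight_kg < 627 OR zone <> 'D' → -21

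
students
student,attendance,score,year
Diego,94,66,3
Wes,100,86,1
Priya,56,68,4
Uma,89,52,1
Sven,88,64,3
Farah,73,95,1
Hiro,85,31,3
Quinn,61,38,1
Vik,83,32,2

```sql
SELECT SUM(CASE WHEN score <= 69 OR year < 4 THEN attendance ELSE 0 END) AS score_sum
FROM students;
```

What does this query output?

729

student=Diego: ✓ → 94
student=Wes: ✓ → 100
student=Priya: ✓ → 56
student=Uma: ✓ → 89
student=Sven: ✓ → 88
student=Farah: ✓ → 73
student=Hiro: ✓ → 85
student=Quinn: ✓ → 61
student=Vik: ✓ → 83
score_sum = 94 + 100 + 56 + 89 + 88 + 73 + 85 + 61 + 83 = 729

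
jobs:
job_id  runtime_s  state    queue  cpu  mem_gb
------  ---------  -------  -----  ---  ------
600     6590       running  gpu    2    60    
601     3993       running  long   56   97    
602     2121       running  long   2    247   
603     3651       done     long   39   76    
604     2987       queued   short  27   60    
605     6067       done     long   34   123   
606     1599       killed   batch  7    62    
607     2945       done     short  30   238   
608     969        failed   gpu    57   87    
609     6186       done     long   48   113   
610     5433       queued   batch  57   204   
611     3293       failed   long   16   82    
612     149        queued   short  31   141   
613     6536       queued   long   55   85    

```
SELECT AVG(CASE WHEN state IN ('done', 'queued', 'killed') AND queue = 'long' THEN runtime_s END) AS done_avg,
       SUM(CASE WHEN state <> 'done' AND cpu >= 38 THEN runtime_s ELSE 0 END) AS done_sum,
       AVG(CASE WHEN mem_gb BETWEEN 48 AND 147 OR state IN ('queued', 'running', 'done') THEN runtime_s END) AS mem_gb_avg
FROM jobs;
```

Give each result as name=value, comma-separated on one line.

done_avg=5610, done_sum=16931, mem_gb_avg=3751.3571428571

[done_avg: state IN ('done', 'queued', 'killed') AND queue = 'long']
job_id=600: ✗
job_id=601: ✗
job_id=602: ✗
job_id=603: ✓ → 3651
job_id=604: ✗
job_id=605: ✓ → 6067
job_id=606: ✗
job_id=607: ✗
job_id=608: ✗
job_id=609: ✓ → 6186
job_id=610: ✗
job_id=611: ✗
job_id=612: ✗
job_id=613: ✓ → 6536
done_avg = (3651 + 6067 + 6186 + 6536) / 4 = 5610
—
[done_sum: state <> 'done' AND cpu >= 38]
job_id=600: ✗
job_id=601: ✓ → 3993
job_id=602: ✗
job_id=603: ✗
job_id=604: ✗
job_id=605: ✗
job_id=606: ✗
job_id=607: ✗
job_id=608: ✓ → 969
job_id=609: ✗
job_id=610: ✓ → 5433
job_id=611: ✗
job_id=612: ✗
job_id=613: ✓ → 6536
done_sum = 3993 + 969 + 5433 + 6536 = 16931
—
[mem_gb_avg: mem_gb BETWEEN 48 AND 147 OR state IN ('queued', 'running', 'done')]
job_id=600: ✓ → 6590
job_id=601: ✓ → 3993
job_id=602: ✓ → 2121
job_id=603: ✓ → 3651
job_id=604: ✓ → 2987
job_id=605: ✓ → 6067
job_id=606: ✓ → 1599
job_id=607: ✓ → 2945
job_id=608: ✓ → 969
job_id=609: ✓ → 6186
job_id=610: ✓ → 5433
job_id=611: ✓ → 3293
job_id=612: ✓ → 149
job_id=613: ✓ → 6536
mem_gb_avg = (6590 + 3993 + 2121 + 3651 + 2987 + 6067 + 1599 + 2945 + 969 + 6186 + 5433 + 3293 + 149 + 6536) / 14 = 3751.3571428571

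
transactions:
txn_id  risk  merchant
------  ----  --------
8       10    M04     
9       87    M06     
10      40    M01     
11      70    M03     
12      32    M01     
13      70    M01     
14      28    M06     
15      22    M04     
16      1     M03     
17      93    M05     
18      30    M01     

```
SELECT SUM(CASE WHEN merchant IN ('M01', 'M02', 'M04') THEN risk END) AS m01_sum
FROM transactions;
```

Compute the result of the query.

204

txn_id=8: ✓ → 10
txn_id=9: ✗
txn_id=10: ✓ → 40
txn_id=11: ✗
txn_id=12: ✓ → 32
txn_id=13: ✓ → 70
txn_id=14: ✗
txn_id=15: ✓ → 22
txn_id=16: ✗
txn_id=17: ✗
txn_id=18: ✓ → 30
m01_sum = 10 + 40 + 32 + 70 + 22 + 30 = 204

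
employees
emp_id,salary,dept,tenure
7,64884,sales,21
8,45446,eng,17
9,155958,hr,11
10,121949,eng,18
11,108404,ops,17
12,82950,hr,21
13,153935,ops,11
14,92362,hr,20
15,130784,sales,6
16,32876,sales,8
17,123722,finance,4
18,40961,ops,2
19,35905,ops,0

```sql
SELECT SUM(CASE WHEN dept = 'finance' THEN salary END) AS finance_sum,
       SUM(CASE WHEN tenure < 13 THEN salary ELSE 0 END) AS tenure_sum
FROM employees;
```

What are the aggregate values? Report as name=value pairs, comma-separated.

[finance_sum: dept = 'finance']
emp_id=7: ✗
emp_id=8: ✗
emp_id=9: ✗
emp_id=10: ✗
emp_id=11: ✗
emp_id=12: ✗
emp_id=13: ✗
emp_id=14: ✗
emp_id=15: ✗
emp_id=16: ✗
emp_id=17: ✓ → 123722
emp_id=18: ✗
emp_id=19: ✗
finance_sum = 123722
—
[tenure_sum: tenure < 13]
emp_id=7: ✗
emp_id=8: ✗
emp_id=9: ✓ → 155958
emp_id=10: ✗
emp_id=11: ✗
emp_id=12: ✗
emp_id=13: ✓ → 153935
emp_id=14: ✗
emp_id=15: ✓ → 130784
emp_id=16: ✓ → 32876
emp_id=17: ✓ → 123722
emp_id=18: ✓ → 40961
emp_id=19: ✓ → 35905
tenure_sum = 155958 + 153935 + 130784 + 32876 + 123722 + 40961 + 35905 = 674141

finance_sum=123722, tenure_sum=674141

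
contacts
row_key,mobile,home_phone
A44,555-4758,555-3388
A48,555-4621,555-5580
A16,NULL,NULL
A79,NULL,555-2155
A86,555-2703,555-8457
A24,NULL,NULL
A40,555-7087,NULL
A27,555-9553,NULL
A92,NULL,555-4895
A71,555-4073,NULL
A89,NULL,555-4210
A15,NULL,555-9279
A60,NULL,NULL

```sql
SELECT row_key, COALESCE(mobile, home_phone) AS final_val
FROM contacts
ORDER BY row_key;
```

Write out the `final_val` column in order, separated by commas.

row_key=A15: mobile=NULL, home_phone=555-9279 → 555-9279
row_key=A16: mobile=NULL, home_phone=NULL (all NULL) → NULL
row_key=A24: mobile=NULL, home_phone=NULL (all NULL) → NULL
row_key=A27: mobile=555-9553 → 555-9553
row_key=A40: mobile=555-7087 → 555-7087
row_key=A44: mobile=555-4758 → 555-4758
row_key=A48: mobile=555-4621 → 555-4621
row_key=A60: mobile=NULL, home_phone=NULL (all NULL) → NULL
row_key=A71: mobile=555-4073 → 555-4073
row_key=A79: mobile=NULL, home_phone=555-2155 → 555-2155
row_key=A86: mobile=555-2703 → 555-2703
row_key=A89: mobile=NULL, home_phone=555-4210 → 555-4210
row_key=A92: mobile=NULL, home_phone=555-4895 → 555-4895

555-9279, NULL, NULL, 555-9553, 555-7087, 555-4758, 555-4621, NULL, 555-4073, 555-2155, 555-2703, 555-4210, 555-4895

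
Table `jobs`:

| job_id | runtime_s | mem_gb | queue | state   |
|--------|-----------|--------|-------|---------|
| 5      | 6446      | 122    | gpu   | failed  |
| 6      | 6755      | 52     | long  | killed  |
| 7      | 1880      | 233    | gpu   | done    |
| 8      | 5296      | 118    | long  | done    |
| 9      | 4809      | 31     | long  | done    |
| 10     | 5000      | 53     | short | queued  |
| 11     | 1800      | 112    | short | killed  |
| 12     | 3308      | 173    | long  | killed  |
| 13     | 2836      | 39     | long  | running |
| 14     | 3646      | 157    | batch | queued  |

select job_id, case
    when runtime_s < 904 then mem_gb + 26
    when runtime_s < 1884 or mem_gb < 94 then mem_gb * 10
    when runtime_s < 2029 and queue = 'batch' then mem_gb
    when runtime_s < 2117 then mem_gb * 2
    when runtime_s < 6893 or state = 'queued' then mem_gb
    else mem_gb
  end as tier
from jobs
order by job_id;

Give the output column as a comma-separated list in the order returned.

122, 520, 2330, 118, 310, 530, 1120, 173, 390, 157

job_id=5: runtime_s < 6893 or state = 'queued' → 122
job_id=6: runtime_s < 1884 or mem_gb < 94 → 520
job_id=7: runtime_s < 1884 or mem_gb < 94 → 2330
job_id=8: runtime_s < 6893 or state = 'queued' → 118
job_id=9: runtime_s < 1884 or mem_gb < 94 → 310
job_id=10: runtime_s < 1884 or mem_gb < 94 → 530
job_id=11: runtime_s < 1884 or mem_gb < 94 → 1120
job_id=12: runtime_s < 6893 or state = 'queued' → 173
job_id=13: runtime_s < 1884 or mem_gb < 94 → 390
job_id=14: runtime_s < 6893 or state = 'queued' → 157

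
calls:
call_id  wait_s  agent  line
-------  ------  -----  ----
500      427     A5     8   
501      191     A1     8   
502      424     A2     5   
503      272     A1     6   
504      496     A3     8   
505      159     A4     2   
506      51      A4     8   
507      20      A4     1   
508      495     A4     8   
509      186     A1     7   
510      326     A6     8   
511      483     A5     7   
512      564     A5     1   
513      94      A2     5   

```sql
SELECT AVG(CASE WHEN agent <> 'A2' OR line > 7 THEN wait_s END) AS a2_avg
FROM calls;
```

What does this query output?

call_id=500: ✓ → 427
call_id=501: ✓ → 191
call_id=502: ✗
call_id=503: ✓ → 272
call_id=504: ✓ → 496
call_id=505: ✓ → 159
call_id=506: ✓ → 51
call_id=507: ✓ → 20
call_id=508: ✓ → 495
call_id=509: ✓ → 186
call_id=510: ✓ → 326
call_id=511: ✓ → 483
call_id=512: ✓ → 564
call_id=513: ✗
a2_avg = (427 + 191 + 272 + 496 + 159 + 51 + 20 + 495 + 186 + 326 + 483 + 564) / 12 = 305.8333333333

305.8333333333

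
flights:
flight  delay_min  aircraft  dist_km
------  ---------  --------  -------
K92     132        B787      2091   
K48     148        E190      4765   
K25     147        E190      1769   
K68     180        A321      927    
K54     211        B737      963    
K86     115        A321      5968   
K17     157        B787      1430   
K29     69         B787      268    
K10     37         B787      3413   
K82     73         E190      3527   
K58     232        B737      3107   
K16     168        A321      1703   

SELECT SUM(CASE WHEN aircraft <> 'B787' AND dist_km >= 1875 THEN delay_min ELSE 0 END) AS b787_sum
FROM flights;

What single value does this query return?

flight=K92: ✗
flight=K48: ✓ → 148
flight=K25: ✗
flight=K68: ✗
flight=K54: ✗
flight=K86: ✓ → 115
flight=K17: ✗
flight=K29: ✗
flight=K10: ✗
flight=K82: ✓ → 73
flight=K58: ✓ → 232
flight=K16: ✗
b787_sum = 148 + 115 + 73 + 232 = 568

568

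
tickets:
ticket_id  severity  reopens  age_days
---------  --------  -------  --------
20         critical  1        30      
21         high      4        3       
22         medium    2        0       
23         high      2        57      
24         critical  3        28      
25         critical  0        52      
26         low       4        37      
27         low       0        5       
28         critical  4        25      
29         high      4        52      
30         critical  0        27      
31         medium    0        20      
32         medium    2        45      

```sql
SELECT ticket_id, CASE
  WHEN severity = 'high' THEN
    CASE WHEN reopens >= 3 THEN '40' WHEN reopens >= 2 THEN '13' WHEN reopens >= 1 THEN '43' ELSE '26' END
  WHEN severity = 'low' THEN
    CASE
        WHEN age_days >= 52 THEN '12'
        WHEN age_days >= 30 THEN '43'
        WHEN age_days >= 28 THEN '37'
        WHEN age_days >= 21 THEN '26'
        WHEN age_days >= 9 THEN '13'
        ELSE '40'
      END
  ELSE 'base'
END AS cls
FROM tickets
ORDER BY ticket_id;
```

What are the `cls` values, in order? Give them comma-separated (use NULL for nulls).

ticket_id=20: severity='critical' → outer ELSE → base
ticket_id=21: severity='high' → inner[reopens >= 3] → 40
ticket_id=22: severity='medium' → outer ELSE → base
ticket_id=23: severity='high' → inner[reopens >= 2] → 13
ticket_id=24: severity='critical' → outer ELSE → base
ticket_id=25: severity='critical' → outer ELSE → base
ticket_id=26: severity='low' → inner[age_days >= 30] → 43
ticket_id=27: severity='low' → inner[ELSE] → 40
ticket_id=28: severity='critical' → outer ELSE → base
ticket_id=29: severity='high' → inner[reopens >= 3] → 40
ticket_id=30: severity='critical' → outer ELSE → base
ticket_id=31: severity='medium' → outer ELSE → base
ticket_id=32: severity='medium' → outer ELSE → base

base, 40, base, 13, base, base, 43, 40, base, 40, base, base, base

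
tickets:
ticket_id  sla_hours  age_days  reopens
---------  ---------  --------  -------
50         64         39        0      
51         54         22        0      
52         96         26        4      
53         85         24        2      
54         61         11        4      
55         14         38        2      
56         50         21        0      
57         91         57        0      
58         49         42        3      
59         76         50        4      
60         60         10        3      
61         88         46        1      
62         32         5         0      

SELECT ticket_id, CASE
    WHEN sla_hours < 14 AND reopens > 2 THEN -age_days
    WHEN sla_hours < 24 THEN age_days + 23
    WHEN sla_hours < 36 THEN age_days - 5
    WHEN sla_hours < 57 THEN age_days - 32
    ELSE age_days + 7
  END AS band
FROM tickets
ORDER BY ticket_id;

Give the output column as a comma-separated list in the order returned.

46, -10, 33, 31, 18, 61, -11, 64, 10, 57, 17, 53, 0

ticket_id=50: ELSE → 46
ticket_id=51: sla_hours < 57 → -10
ticket_id=52: ELSE → 33
ticket_id=53: ELSE → 31
ticket_id=54: ELSE → 18
ticket_id=55: sla_hours < 24 → 61
ticket_id=56: sla_hours < 57 → -11
ticket_id=57: ELSE → 64
ticket_id=58: sla_hours < 57 → 10
ticket_id=59: ELSE → 57
ticket_id=60: ELSE → 17
ticket_id=61: ELSE → 53
ticket_id=62: sla_hours < 36 → 0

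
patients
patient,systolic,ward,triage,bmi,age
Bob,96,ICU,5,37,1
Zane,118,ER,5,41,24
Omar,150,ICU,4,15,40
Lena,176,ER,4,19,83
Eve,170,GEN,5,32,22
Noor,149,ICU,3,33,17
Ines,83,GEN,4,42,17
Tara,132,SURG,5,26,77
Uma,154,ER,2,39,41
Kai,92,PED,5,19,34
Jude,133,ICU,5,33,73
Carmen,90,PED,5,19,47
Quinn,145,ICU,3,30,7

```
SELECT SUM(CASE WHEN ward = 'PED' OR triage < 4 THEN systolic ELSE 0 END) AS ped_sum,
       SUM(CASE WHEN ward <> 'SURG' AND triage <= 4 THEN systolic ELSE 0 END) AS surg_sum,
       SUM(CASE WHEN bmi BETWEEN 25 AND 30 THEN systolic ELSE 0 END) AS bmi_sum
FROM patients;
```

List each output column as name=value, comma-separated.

ped_sum=630, surg_sum=857, bmi_sum=277

[ped_sum: ward = 'PED' OR triage < 4]
patient=Bob: ✗
patient=Zane: ✗
patient=Omar: ✗
patient=Lena: ✗
patient=Eve: ✗
patient=Noor: ✓ → 149
patient=Ines: ✗
patient=Tara: ✗
patient=Uma: ✓ → 154
patient=Kai: ✓ → 92
patient=Jude: ✗
patient=Carmen: ✓ → 90
patient=Quinn: ✓ → 145
ped_sum = 149 + 154 + 92 + 90 + 145 = 630
—
[surg_sum: ward <> 'SURG' AND triage <= 4]
patient=Bob: ✗
patient=Zane: ✗
patient=Omar: ✓ → 150
patient=Lena: ✓ → 176
patient=Eve: ✗
patient=Noor: ✓ → 149
patient=Ines: ✓ → 83
patient=Tara: ✗
patient=Uma: ✓ → 154
patient=Kai: ✗
patient=Jude: ✗
patient=Carmen: ✗
patient=Quinn: ✓ → 145
surg_sum = 150 + 176 + 149 + 83 + 154 + 145 = 857
—
[bmi_sum: bmi BETWEEN 25 AND 30]
patient=Bob: ✗
patient=Zane: ✗
patient=Omar: ✗
patient=Lena: ✗
patient=Eve: ✗
patient=Noor: ✗
patient=Ines: ✗
patient=Tara: ✓ → 132
patient=Uma: ✗
patient=Kai: ✗
patient=Jude: ✗
patient=Carmen: ✗
patient=Quinn: ✓ → 145
bmi_sum = 132 + 145 = 277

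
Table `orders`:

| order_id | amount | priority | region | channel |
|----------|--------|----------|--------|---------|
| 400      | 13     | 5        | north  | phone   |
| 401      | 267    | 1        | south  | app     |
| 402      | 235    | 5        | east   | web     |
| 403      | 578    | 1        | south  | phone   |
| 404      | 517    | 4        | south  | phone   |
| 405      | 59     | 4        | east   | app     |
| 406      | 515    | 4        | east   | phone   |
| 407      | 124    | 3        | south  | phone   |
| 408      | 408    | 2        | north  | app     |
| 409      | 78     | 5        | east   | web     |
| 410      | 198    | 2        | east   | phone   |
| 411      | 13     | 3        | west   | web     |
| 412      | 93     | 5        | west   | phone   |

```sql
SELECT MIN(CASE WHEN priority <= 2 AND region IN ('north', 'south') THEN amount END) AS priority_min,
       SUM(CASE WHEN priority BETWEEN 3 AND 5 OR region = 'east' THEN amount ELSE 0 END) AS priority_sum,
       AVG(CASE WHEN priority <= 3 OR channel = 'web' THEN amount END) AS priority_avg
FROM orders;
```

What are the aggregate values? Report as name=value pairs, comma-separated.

priority_min=267, priority_sum=1845, priority_avg=237.625

[priority_min: priority <= 2 AND region IN ('north', 'south')]
order_id=400: ✗
order_id=401: ✓ → 267
order_id=402: ✗
order_id=403: ✓ → 578
order_id=404: ✗
order_id=405: ✗
order_id=406: ✗
order_id=407: ✗
order_id=408: ✓ → 408
order_id=409: ✗
order_id=410: ✗
order_id=411: ✗
order_id=412: ✗
priority_min = MIN(267, 578, 408) = 267
—
[priority_sum: priority BETWEEN 3 AND 5 OR region = 'east']
order_id=400: ✓ → 13
order_id=401: ✗
order_id=402: ✓ → 235
order_id=403: ✗
order_id=404: ✓ → 517
order_id=405: ✓ → 59
order_id=406: ✓ → 515
order_id=407: ✓ → 124
order_id=408: ✗
order_id=409: ✓ → 78
order_id=410: ✓ → 198
order_id=411: ✓ → 13
order_id=412: ✓ → 93
priority_sum = 13 + 235 + 517 + 59 + 515 + 124 + 78 + 198 + 13 + 93 = 1845
—
[priority_avg: priority <= 3 OR channel = 'web']
order_id=400: ✗
order_id=401: ✓ → 267
order_id=402: ✓ → 235
order_id=403: ✓ → 578
order_id=404: ✗
order_id=405: ✗
order_id=406: ✗
order_id=407: ✓ → 124
order_id=408: ✓ → 408
order_id=409: ✓ → 78
order_id=410: ✓ → 198
order_id=411: ✓ → 13
order_id=412: ✗
priority_avg = (267 + 235 + 578 + 124 + 408 + 78 + 198 + 13) / 8 = 237.625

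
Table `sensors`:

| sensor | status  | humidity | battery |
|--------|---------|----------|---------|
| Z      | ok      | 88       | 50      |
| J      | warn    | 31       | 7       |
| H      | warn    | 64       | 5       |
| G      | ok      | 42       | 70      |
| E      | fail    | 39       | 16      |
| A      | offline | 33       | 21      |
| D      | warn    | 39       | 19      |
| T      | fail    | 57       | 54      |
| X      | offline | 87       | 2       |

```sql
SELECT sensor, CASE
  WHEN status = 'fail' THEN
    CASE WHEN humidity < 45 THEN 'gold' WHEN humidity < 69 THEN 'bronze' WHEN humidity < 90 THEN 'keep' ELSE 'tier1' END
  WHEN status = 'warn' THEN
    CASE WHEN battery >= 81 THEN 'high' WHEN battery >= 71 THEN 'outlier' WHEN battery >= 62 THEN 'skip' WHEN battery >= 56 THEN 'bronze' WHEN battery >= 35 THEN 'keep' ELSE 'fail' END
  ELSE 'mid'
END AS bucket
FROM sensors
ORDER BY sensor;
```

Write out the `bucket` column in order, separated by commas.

mid, fail, gold, mid, fail, fail, bronze, mid, mid

sensor=A: status='offline' → outer ELSE → mid
sensor=D: status='warn' → inner[ELSE] → fail
sensor=E: status='fail' → inner[humidity < 45] → gold
sensor=G: status='ok' → outer ELSE → mid
sensor=H: status='warn' → inner[ELSE] → fail
sensor=J: status='warn' → inner[ELSE] → fail
sensor=T: status='fail' → inner[humidity < 69] → bronze
sensor=X: status='offline' → outer ELSE → mid
sensor=Z: status='ok' → outer ELSE → mid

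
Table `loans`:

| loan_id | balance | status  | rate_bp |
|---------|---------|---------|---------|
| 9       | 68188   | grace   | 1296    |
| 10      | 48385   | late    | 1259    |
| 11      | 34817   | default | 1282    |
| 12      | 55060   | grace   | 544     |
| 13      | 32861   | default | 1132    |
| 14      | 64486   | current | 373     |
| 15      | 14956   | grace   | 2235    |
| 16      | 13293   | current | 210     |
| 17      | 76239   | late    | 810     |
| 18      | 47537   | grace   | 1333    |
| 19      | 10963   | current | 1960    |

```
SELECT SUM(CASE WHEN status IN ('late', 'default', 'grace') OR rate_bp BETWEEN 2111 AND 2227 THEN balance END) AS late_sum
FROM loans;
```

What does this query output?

378043

loan_id=9: ✓ → 68188
loan_id=10: ✓ → 48385
loan_id=11: ✓ → 34817
loan_id=12: ✓ → 55060
loan_id=13: ✓ → 32861
loan_id=14: ✗
loan_id=15: ✓ → 14956
loan_id=16: ✗
loan_id=17: ✓ → 76239
loan_id=18: ✓ → 47537
loan_id=19: ✗
late_sum = 68188 + 48385 + 34817 + 55060 + 32861 + 14956 + 76239 + 47537 = 378043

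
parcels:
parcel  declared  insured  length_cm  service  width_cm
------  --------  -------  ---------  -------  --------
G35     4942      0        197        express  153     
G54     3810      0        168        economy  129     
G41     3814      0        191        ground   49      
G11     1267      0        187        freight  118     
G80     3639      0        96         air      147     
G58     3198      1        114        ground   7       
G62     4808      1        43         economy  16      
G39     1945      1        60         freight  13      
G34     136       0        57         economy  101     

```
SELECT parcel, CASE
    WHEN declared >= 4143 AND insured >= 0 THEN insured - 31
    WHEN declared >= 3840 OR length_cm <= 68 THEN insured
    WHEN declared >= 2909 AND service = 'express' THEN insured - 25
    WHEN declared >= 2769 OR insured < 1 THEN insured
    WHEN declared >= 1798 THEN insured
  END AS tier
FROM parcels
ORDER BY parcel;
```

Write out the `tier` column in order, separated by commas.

0, 0, -31, 1, 0, 0, 1, -30, 0

parcel=G11: declared >= 2769 OR insured < 1 → 0
parcel=G34: declared >= 3840 OR length_cm <= 68 → 0
parcel=G35: declared >= 4143 AND insured >= 0 → -31
parcel=G39: declared >= 3840 OR length_cm <= 68 → 1
parcel=G41: declared >= 2769 OR insured < 1 → 0
parcel=G54: declared >= 2769 OR insured < 1 → 0
parcel=G58: declared >= 2769 OR insured < 1 → 1
parcel=G62: declared >= 4143 AND insured >= 0 → -30
parcel=G80: declared >= 2769 OR insured < 1 → 0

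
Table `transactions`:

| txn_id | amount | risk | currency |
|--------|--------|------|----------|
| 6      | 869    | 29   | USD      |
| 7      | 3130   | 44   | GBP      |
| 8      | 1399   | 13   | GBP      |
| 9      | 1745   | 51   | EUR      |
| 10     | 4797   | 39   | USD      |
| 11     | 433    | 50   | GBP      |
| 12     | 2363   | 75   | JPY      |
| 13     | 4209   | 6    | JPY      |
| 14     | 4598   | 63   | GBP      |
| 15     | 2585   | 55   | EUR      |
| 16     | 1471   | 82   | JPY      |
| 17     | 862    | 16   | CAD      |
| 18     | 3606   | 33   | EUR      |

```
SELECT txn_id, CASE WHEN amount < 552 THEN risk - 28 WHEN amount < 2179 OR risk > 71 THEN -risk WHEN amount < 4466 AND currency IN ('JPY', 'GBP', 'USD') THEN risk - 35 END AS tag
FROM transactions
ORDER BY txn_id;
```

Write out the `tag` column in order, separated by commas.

txn_id=6: amount < 2179 OR risk > 71 → -29
txn_id=7: amount < 4466 AND currency IN ('JPY', 'GBP', 'USD') → 9
txn_id=8: amount < 2179 OR risk > 71 → -13
txn_id=9: amount < 2179 OR risk > 71 → -51
txn_id=10: (no match → NULL) → NULL
txn_id=11: amount < 552 → 22
txn_id=12: amount < 2179 OR risk > 71 → -75
txn_id=13: amount < 4466 AND currency IN ('JPY', 'GBP', 'USD') → -29
txn_id=14: (no match → NULL) → NULL
txn_id=15: (no match → NULL) → NULL
txn_id=16: amount < 2179 OR risk > 71 → -82
txn_id=17: amount < 2179 OR risk > 71 → -16
txn_id=18: (no match → NULL) → NULL

-29, 9, -13, -51, NULL, 22, -75, -29, NULL, NULL, -82, -16, NULL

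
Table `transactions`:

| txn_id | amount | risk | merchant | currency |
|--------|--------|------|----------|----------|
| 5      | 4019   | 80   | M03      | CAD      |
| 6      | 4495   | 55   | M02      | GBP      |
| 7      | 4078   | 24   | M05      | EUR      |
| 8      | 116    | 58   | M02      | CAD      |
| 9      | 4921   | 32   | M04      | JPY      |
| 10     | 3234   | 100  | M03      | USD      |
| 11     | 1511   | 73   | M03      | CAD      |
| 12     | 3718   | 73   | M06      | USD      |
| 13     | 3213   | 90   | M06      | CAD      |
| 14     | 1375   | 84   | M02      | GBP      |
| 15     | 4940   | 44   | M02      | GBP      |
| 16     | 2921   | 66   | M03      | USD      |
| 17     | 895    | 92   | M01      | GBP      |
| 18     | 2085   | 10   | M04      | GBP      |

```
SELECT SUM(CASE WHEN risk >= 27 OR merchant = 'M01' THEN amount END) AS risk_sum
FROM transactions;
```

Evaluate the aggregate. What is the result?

35358

txn_id=5: ✓ → 4019
txn_id=6: ✓ → 4495
txn_id=7: ✗
txn_id=8: ✓ → 116
txn_id=9: ✓ → 4921
txn_id=10: ✓ → 3234
txn_id=11: ✓ → 1511
txn_id=12: ✓ → 3718
txn_id=13: ✓ → 3213
txn_id=14: ✓ → 1375
txn_id=15: ✓ → 4940
txn_id=16: ✓ → 2921
txn_id=17: ✓ → 895
txn_id=18: ✗
risk_sum = 4019 + 4495 + 116 + 4921 + 3234 + 1511 + 3718 + 3213 + 1375 + 4940 + 2921 + 895 = 35358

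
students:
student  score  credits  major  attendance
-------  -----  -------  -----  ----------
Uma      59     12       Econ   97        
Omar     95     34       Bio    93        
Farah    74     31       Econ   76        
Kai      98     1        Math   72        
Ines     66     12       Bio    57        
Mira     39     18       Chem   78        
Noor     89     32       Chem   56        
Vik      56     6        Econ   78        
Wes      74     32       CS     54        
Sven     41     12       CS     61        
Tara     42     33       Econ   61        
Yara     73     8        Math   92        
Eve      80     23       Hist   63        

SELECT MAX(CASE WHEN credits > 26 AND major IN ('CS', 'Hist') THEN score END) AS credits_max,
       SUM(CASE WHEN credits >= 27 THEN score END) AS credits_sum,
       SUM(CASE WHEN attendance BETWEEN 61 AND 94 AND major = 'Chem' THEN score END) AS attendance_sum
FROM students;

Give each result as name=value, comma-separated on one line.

[credits_max: credits > 26 AND major IN ('CS', 'Hist')]
student=Uma: ✗
student=Omar: ✗
student=Farah: ✗
student=Kai: ✗
student=Ines: ✗
student=Mira: ✗
student=Noor: ✗
student=Vik: ✗
student=Wes: ✓ → 74
student=Sven: ✗
student=Tara: ✗
student=Yara: ✗
student=Eve: ✗
credits_max = MAX(74) = 74
—
[credits_sum: credits >= 27]
student=Uma: ✗
student=Omar: ✓ → 95
student=Farah: ✓ → 74
student=Kai: ✗
student=Ines: ✗
student=Mira: ✗
student=Noor: ✓ → 89
student=Vik: ✗
student=Wes: ✓ → 74
student=Sven: ✗
student=Tara: ✓ → 42
student=Yara: ✗
student=Eve: ✗
credits_sum = 95 + 74 + 89 + 74 + 42 = 374
—
[attendance_sum: attendance BETWEEN 61 AND 94 AND major = 'Chem']
student=Uma: ✗
student=Omar: ✗
student=Farah: ✗
student=Kai: ✗
student=Ines: ✗
student=Mira: ✓ → 39
student=Noor: ✗
student=Vik: ✗
student=Wes: ✗
student=Sven: ✗
student=Tara: ✗
student=Yara: ✗
student=Eve: ✗
attendance_sum = 39

credits_max=74, credits_sum=374, attendance_sum=39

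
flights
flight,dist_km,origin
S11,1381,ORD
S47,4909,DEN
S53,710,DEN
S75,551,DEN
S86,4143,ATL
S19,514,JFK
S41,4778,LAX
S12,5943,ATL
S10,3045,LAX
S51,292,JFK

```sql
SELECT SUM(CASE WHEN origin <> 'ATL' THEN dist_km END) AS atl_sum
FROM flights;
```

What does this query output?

flight=S11: ✓ → 1381
flight=S47: ✓ → 4909
flight=S53: ✓ → 710
flight=S75: ✓ → 551
flight=S86: ✗
flight=S19: ✓ → 514
flight=S41: ✓ → 4778
flight=S12: ✗
flight=S10: ✓ → 3045
flight=S51: ✓ → 292
atl_sum = 1381 + 4909 + 710 + 551 + 514 + 4778 + 3045 + 292 = 16180

16180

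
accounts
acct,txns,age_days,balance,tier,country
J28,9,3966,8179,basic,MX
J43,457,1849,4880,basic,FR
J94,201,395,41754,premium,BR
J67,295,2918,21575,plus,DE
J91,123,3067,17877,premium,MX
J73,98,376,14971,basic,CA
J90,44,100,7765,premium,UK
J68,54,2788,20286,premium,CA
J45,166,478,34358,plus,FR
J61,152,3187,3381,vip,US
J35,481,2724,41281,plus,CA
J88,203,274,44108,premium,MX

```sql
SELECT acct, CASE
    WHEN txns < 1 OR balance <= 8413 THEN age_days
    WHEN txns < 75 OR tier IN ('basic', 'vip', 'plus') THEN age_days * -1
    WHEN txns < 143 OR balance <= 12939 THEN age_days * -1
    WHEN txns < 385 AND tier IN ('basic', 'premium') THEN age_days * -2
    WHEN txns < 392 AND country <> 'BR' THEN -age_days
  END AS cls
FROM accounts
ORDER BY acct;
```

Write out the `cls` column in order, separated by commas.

3966, -2724, 1849, -478, 3187, -2918, -2788, -376, -548, 100, -3067, -790

acct=J28: txns < 1 OR balance <= 8413 → 3966
acct=J35: txns < 75 OR tier IN ('basic', 'vip', 'plus') → -2724
acct=J43: txns < 1 OR balance <= 8413 → 1849
acct=J45: txns < 75 OR tier IN ('basic', 'vip', 'plus') → -478
acct=J61: txns < 1 OR balance <= 8413 → 3187
acct=J67: txns < 75 OR tier IN ('basic', 'vip', 'plus') → -2918
acct=J68: txns < 75 OR tier IN ('basic', 'vip', 'plus') → -2788
acct=J73: txns < 75 OR tier IN ('basic', 'vip', 'plus') → -376
acct=J88: txns < 385 AND tier IN ('basic', 'premium') → -548
acct=J90: txns < 1 OR balance <= 8413 → 100
acct=J91: txns < 143 OR balance <= 12939 → -3067
acct=J94: txns < 385 AND tier IN ('basic', 'premium') → -790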